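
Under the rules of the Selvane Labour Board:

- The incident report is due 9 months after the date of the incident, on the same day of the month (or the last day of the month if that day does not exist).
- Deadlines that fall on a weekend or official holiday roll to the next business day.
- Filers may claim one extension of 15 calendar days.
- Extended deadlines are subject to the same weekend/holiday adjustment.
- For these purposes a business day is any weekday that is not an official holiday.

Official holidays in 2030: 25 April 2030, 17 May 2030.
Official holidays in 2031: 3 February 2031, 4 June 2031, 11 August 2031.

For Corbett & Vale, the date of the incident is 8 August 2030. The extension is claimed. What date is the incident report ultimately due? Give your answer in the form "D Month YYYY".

23 May 2031

9 months after 8 August 2030, on the same day of the month, is 8 May 2031.
8 May 2031 (Thursday) is already a business day.
The 15-calendar-day extension moves the deadline from 8 May 2031 to 23 May 2031.
23 May 2031 (Friday) is already a business day.
Deadline: 23 May 2031.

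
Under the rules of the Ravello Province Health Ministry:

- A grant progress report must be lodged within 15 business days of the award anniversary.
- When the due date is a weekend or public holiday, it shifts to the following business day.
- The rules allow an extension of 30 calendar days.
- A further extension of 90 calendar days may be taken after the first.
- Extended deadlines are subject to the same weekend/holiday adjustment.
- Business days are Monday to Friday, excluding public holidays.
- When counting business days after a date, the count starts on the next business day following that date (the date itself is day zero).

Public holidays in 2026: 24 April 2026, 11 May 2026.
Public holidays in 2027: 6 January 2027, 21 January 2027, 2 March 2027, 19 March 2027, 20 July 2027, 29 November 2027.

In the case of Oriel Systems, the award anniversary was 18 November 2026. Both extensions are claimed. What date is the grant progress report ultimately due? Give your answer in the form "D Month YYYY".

Starting the day after 18 November 2026 and counting 15 business days lands on 9 December 2026.
9 December 2026 falls on a Wednesday, which is a business day, so no adjustment is needed.
With the 30-day extension, 9 December 2026 becomes 8 January 2027.
8 January 2027 (Friday) is already a business day.
Add the 90 calendar-day extension to 8 January 2027: 8 April 2027.
Since 8 April 2027 is a Thursday and not a holiday, the date is unchanged.
So the filing is due 8 April 2027.

8 April 2027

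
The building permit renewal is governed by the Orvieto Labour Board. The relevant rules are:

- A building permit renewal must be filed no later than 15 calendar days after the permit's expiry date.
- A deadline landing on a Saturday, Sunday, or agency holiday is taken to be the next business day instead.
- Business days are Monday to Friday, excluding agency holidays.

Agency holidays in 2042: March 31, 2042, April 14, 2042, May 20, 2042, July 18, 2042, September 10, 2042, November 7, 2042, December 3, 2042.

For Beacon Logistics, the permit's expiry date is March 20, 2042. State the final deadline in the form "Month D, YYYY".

April 4, 2042

From March 20, 2042, 15 calendar days later is April 4, 2042.
April 4, 2042 is a Friday and not a listed holiday, so it stands.
Final deadline: April 4, 2042.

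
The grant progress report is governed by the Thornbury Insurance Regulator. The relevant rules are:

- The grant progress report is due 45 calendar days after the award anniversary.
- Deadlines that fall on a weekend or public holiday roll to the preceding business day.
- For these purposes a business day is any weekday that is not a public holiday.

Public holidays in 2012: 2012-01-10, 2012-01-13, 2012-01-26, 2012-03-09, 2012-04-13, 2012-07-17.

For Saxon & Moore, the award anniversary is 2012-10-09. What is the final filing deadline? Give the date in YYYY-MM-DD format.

2012-11-23

Trigger date 2012-10-09 + 45 calendar days = 2012-11-23.
2012-11-23 is a Friday and not a listed holiday, so it stands.
The final due date is 2012-11-23.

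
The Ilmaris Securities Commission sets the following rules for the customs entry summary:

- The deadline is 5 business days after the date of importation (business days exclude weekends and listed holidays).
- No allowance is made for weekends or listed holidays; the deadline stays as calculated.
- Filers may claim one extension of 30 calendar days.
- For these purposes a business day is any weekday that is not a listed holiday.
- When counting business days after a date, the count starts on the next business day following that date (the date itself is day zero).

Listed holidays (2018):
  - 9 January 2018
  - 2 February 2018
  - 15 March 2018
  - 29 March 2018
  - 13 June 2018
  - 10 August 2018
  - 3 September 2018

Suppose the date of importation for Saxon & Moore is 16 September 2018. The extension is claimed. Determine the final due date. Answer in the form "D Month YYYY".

Starting the day after 16 September 2018 and counting 5 business days lands on 21 September 2018.
21 September 2018 is a Friday; no weekend or holiday adjustment applies.
Add the 30 calendar-day extension to 21 September 2018: 21 October 2018.
21 October 2018 is a Sunday; no weekend or holiday adjustment applies.
So the filing is due 21 October 2018.

21 October 2018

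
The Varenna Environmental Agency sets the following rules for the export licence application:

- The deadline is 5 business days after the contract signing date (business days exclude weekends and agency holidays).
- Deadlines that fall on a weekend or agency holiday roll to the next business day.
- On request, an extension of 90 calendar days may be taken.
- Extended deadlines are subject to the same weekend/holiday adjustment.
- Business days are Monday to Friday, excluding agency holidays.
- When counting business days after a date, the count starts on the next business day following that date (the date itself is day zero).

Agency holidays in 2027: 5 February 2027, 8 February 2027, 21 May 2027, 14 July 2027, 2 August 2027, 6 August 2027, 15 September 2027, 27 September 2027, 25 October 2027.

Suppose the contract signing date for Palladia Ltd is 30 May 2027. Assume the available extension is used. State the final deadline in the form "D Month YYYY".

Starting the day after 30 May 2027 and counting 5 business days lands on 4 June 2027.
4 June 2027 is a Friday and not a listed holiday, so it stands.
With the 90-day extension, 4 June 2027 becomes 2 September 2027.
2 September 2027 (Thursday) is already a business day.
Final deadline: 2 September 2027.

2 September 2027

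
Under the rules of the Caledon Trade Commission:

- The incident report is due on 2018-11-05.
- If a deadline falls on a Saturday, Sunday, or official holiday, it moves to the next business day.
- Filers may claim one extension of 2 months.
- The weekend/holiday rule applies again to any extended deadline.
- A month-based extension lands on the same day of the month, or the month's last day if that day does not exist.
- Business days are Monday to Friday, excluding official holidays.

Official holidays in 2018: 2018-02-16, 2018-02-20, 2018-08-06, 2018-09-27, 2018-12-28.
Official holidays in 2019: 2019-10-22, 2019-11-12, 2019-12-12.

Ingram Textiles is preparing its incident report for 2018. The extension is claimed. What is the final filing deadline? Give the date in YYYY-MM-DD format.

2019-01-07

The statutory due date is 2018-11-05.
2018-11-05 (Monday) is already a business day.
The 2 months extension carries 2018-11-05 to 2019-01-05.
Because 2019-01-05 is a Saturday, the deadline becomes 2019-01-07 (Monday).
Deadline: 2019-01-07.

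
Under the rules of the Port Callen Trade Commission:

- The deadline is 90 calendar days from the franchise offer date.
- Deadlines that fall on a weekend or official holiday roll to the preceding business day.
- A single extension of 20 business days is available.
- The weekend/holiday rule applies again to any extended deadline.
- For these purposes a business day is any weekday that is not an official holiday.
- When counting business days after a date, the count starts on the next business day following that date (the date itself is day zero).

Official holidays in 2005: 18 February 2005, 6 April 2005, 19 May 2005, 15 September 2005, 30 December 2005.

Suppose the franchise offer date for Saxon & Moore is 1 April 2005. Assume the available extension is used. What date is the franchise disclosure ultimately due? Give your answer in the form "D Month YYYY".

28 July 2005

From 1 April 2005, 90 calendar days later is 30 June 2005.
Since 30 June 2005 is a Thursday and not a holiday, the date is unchanged.
Applying the 20-business-day extension: 20 business days after 30 June 2005 is 28 July 2005.
28 July 2005 falls on a Thursday, which is a business day, so no adjustment is needed.
Deadline: 28 July 2005.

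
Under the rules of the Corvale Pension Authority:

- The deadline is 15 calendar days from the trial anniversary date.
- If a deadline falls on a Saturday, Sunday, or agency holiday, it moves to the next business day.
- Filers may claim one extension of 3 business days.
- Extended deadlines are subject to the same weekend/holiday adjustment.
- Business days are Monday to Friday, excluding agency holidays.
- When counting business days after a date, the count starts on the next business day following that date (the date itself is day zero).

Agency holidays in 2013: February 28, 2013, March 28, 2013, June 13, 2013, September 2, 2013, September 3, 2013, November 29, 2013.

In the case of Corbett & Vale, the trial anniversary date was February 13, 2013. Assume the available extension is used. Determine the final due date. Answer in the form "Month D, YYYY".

March 6, 2013

15 calendar days after February 13, 2013 is February 28, 2013.
February 28, 2013 is a listed holiday, so it moves to the next business day, March 1, 2013 (Friday).
The 3-business-day extension runs from March 1, 2013 to March 6, 2013.
March 6, 2013 falls on a Wednesday, which is a business day, so no adjustment is needed.
Deadline: March 6, 2013.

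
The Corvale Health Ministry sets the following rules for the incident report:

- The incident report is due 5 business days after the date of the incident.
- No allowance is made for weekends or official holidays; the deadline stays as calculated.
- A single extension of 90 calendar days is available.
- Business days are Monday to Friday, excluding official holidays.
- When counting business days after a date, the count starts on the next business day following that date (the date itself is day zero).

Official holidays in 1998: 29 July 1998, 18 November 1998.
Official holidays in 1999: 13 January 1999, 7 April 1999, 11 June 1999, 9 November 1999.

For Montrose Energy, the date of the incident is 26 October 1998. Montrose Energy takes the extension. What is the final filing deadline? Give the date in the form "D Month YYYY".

Starting the day after 26 October 1998 and counting 5 business days lands on 2 November 1998.
2 November 1998 is a Monday; no weekend or holiday adjustment applies.
Add the 90 calendar-day extension to 2 November 1998: 31 January 1999.
31 January 1999 is a Sunday; no weekend or holiday adjustment applies.
So the filing is due 31 January 1999.

31 January 1999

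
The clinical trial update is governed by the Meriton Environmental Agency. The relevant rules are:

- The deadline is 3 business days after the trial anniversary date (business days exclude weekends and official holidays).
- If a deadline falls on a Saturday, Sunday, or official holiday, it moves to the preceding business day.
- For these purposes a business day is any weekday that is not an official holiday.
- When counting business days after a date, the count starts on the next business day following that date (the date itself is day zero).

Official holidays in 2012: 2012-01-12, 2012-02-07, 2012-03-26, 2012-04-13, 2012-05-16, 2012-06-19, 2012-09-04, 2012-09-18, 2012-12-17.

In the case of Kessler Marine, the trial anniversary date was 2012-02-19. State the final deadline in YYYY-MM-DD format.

3 business days after 2012-02-19, excluding weekends and holidays, is 2012-02-22.
2012-02-22 (Wednesday) is already a business day.
So the filing is due 2012-02-22.

2012-02-22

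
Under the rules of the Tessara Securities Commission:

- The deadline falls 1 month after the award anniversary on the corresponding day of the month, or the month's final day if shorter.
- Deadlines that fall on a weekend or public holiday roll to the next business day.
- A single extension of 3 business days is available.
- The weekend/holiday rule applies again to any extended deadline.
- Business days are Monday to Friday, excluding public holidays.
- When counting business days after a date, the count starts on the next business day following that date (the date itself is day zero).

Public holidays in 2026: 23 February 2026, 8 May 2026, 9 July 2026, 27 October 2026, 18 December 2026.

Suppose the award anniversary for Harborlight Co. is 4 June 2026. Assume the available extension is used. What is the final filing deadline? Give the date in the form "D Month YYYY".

10 July 2026

Moving 1 month forward from 4 June 2026 on the corresponding day gives 4 July 2026.
4 July 2026 falls on a Saturday. Rolling to the next business day gives 6 July 2026, a Monday.
Applying the 3-business-day extension: 3 business days after 6 July 2026 is 10 July 2026.
10 July 2026 falls on a Friday, which is a business day, so no adjustment is needed.
The final due date is 10 July 2026.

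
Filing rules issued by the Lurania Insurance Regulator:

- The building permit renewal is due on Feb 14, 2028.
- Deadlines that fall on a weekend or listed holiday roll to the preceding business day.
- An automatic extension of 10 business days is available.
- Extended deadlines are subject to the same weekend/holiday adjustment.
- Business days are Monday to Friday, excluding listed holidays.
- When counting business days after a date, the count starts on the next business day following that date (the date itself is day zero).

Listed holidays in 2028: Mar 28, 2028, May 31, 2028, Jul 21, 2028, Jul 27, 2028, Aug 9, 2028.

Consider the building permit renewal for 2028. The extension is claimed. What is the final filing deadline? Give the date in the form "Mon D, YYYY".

The statutory due date is Feb 14, 2028.
Since Feb 14, 2028 is a Monday and not a holiday, the date is unchanged.
The 10-business-day extension runs from Feb 14, 2028 to Feb 28, 2028.
Feb 28, 2028 (Monday) is already a business day.
So the filing is due Feb 28, 2028.

Feb 28, 2028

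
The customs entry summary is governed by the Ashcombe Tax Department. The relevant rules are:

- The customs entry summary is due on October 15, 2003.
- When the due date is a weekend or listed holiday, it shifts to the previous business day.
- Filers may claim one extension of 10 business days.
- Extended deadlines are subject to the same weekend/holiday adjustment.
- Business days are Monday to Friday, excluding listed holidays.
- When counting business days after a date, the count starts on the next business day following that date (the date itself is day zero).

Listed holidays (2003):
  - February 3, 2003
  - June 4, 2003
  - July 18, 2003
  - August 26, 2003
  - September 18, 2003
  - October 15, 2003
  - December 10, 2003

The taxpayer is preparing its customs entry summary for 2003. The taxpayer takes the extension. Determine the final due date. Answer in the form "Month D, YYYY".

The stated deadline is October 15, 2003.
Because October 15, 2003 is a listed holiday, the deadline becomes October 14, 2003 (Tuesday).
The 10-business-day extension runs from October 14, 2003 to October 29, 2003.
October 29, 2003 (Wednesday) is already a business day.
The final due date is October 29, 2003.

October 29, 2003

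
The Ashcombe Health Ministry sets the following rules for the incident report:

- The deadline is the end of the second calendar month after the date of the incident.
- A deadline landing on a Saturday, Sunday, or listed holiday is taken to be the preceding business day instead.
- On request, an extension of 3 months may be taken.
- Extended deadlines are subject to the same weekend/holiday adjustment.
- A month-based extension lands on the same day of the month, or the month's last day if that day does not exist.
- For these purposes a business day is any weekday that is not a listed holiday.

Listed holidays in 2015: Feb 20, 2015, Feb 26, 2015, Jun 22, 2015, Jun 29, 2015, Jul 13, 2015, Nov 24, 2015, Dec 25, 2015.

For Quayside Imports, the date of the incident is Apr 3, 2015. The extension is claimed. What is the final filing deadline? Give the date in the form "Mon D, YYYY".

Sep 30, 2015

2 months after Apr 3, 2015 falls in June 2015; the last day of that month is Jun 30, 2015.
Jun 30, 2015 (Tuesday) is already a business day.
The 3 months extension carries Jun 30, 2015 to Sep 30, 2015.
Sep 30, 2015 falls on a Wednesday, which is a business day, so no adjustment is needed.
Deadline: Sep 30, 2015.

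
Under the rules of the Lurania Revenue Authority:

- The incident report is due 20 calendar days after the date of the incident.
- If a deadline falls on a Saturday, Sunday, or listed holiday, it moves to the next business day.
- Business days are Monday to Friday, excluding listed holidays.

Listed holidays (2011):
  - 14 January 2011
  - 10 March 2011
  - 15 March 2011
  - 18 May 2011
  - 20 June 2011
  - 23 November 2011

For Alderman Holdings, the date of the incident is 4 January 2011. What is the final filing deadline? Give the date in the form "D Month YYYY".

24 January 2011

20 calendar days after 4 January 2011 is 24 January 2011.
24 January 2011 (Monday) is already a business day.
So the filing is due 24 January 2011.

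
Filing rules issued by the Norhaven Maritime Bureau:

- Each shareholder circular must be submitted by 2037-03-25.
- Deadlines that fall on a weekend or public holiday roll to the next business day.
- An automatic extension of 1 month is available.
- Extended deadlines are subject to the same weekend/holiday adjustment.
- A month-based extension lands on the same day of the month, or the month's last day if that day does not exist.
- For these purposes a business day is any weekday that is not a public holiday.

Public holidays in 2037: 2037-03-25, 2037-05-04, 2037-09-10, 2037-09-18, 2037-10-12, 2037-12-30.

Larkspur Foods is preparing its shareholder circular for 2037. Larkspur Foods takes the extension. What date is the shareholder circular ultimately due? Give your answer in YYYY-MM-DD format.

The statutory due date is 2037-03-25.
2037-03-25 is a listed holiday; the next business day is 2037-03-26 (Thursday).
Add 1 month to 2037-03-26: 2037-04-26.
2037-04-26 falls on a Sunday. Rolling to the next business day gives 2037-04-27, a Monday.
Deadline: 2037-04-27.

2037-04-27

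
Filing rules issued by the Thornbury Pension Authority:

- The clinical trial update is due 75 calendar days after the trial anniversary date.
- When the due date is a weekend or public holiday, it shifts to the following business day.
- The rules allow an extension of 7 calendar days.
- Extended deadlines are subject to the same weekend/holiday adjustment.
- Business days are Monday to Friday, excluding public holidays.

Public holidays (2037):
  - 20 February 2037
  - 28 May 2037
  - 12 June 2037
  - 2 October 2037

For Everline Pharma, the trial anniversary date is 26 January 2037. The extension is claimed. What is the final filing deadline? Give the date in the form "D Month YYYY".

Trigger date 26 January 2037 + 75 calendar days = 11 April 2037.
11 April 2037 is a Saturday; the next business day is 13 April 2037 (Monday).
With the 7-day extension, 13 April 2037 becomes 20 April 2037.
20 April 2037 is a Monday and not a listed holiday, so it stands.
Final deadline: 20 April 2037.

20 April 2037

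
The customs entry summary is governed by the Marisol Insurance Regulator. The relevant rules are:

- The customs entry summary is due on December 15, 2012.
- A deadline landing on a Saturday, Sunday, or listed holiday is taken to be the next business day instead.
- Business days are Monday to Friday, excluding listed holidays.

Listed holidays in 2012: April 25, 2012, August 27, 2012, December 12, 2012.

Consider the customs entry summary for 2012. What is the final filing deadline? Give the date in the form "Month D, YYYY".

December 17, 2012

Start from the fixed due date, December 15, 2012.
December 15, 2012 is a Saturday; the next business day is December 17, 2012 (Monday).
Deadline: December 17, 2012.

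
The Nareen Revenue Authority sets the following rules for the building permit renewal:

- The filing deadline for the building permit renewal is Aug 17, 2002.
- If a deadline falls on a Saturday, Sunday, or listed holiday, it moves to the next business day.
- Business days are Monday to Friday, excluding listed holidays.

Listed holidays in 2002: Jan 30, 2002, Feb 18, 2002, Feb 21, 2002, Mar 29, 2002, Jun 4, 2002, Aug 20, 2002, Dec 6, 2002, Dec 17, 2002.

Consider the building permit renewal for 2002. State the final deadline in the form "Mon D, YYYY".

Start from the fixed due date, Aug 17, 2002.
Aug 17, 2002 is a Saturday; the next business day is Aug 19, 2002 (Monday).
Final deadline: Aug 19, 2002.

Aug 19, 2002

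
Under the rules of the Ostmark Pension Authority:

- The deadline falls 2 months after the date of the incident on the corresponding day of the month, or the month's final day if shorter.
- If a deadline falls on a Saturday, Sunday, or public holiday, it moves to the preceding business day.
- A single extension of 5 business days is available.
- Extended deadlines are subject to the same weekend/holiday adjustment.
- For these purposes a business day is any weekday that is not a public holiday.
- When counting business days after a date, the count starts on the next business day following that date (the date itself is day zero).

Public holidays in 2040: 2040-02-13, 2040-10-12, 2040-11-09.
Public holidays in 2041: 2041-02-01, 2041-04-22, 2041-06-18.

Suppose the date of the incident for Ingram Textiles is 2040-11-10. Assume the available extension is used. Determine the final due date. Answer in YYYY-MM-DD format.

2041-01-17

Moving 2 months forward from 2040-11-10 on the corresponding day gives 2041-01-10.
2041-01-10 falls on a Thursday, which is a business day, so no adjustment is needed.
Applying the 5-business-day extension: 5 business days after 2041-01-10 is 2041-01-17.
2041-01-17 is a Thursday and not a listed holiday, so it stands.
Deadline: 2041-01-17.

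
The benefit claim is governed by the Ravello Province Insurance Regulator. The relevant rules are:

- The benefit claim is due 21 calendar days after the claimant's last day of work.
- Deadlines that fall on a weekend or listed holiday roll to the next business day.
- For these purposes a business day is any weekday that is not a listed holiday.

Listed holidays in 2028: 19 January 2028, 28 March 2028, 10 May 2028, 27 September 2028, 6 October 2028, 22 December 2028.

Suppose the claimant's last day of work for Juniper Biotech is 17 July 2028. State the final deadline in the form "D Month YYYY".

Adding 21 calendar days to 17 July 2028 gives 7 August 2028.
7 August 2028 (Monday) is already a business day.
Deadline: 7 August 2028.

7 August 2028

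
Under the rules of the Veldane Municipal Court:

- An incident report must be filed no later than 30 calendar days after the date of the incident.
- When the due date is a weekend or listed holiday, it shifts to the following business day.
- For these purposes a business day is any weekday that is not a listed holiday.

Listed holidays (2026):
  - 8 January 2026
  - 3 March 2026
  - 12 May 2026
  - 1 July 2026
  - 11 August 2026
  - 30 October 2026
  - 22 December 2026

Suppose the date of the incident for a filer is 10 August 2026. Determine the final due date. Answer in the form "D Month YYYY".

Trigger date 10 August 2026 + 30 calendar days = 9 September 2026.
9 September 2026 is a Wednesday and not a listed holiday, so it stands.
The final due date is 9 September 2026.

9 September 2026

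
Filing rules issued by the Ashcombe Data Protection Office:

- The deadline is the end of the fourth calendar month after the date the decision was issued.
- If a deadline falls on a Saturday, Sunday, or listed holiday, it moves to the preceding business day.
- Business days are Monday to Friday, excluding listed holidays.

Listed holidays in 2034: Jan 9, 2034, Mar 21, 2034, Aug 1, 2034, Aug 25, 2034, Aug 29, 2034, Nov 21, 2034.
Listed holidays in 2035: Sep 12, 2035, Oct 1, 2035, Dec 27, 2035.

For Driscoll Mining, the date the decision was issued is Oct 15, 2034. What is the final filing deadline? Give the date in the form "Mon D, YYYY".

Feb 28, 2035

4 months after Oct 15, 2034 is February 2035; that month ends on Feb 28, 2035.
Feb 28, 2035 is a Wednesday and not a listed holiday, so it stands.
The final due date is Feb 28, 2035.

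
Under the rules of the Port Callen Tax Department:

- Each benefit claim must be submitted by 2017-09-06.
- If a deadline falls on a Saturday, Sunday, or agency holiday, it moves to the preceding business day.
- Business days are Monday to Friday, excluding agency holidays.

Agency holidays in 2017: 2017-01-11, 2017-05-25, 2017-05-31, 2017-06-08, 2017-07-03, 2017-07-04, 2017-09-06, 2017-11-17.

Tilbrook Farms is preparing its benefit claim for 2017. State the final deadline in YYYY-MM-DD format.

The stated deadline is 2017-09-06.
Because 2017-09-06 is a listed holiday, the deadline becomes 2017-09-05 (Tuesday).
The final due date is 2017-09-05.

2017-09-05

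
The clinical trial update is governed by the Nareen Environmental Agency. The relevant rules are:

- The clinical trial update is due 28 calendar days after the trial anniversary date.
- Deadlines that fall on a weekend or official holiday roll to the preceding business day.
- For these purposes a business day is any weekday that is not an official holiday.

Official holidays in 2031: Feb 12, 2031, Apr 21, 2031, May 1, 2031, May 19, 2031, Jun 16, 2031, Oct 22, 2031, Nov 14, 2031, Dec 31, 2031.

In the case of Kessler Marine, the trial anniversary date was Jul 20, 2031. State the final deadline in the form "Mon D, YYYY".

Aug 15, 2031

28 calendar days after Jul 20, 2031 is Aug 17, 2031.
Aug 17, 2031 is a Sunday, so it moves to the preceding business day, Aug 15, 2031 (Friday).
The final due date is Aug 15, 2031.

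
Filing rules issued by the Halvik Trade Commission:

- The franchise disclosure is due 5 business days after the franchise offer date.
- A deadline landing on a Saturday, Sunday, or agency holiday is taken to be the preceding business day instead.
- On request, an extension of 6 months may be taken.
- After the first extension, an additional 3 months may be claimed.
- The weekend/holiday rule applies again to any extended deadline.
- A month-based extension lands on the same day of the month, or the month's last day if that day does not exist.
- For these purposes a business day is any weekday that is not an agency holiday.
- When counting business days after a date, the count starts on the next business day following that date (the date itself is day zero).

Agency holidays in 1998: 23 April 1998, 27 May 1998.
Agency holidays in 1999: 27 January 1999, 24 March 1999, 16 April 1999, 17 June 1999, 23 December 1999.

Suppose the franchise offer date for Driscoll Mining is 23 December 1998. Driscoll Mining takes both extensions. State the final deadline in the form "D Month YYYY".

Starting the day after 23 December 1998 and counting 5 business days lands on 30 December 1998.
30 December 1998 falls on a Wednesday, which is a business day, so no adjustment is needed.
Applying the 6 months extension: 6 months after 30 December 1998 is 30 June 1999.
Since 30 June 1999 is a Wednesday and not a holiday, the date is unchanged.
Applying the 3 months extension: 3 months after 30 June 1999 is 30 September 1999.
30 September 1999 (Thursday) is already a business day.
So the filing is due 30 September 1999.

30 September 1999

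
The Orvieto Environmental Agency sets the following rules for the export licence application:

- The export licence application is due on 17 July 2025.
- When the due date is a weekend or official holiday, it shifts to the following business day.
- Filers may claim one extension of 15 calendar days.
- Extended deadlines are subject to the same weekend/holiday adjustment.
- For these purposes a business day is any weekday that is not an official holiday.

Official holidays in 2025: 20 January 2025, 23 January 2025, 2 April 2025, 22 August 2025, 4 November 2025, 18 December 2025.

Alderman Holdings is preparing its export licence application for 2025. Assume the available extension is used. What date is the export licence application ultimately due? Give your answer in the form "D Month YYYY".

1 August 2025

The stated deadline is 17 July 2025.
17 July 2025 (Thursday) is already a business day.
Add the 15 calendar-day extension to 17 July 2025: 1 August 2025.
1 August 2025 is a Friday and not a listed holiday, so it stands.
Deadline: 1 August 2025.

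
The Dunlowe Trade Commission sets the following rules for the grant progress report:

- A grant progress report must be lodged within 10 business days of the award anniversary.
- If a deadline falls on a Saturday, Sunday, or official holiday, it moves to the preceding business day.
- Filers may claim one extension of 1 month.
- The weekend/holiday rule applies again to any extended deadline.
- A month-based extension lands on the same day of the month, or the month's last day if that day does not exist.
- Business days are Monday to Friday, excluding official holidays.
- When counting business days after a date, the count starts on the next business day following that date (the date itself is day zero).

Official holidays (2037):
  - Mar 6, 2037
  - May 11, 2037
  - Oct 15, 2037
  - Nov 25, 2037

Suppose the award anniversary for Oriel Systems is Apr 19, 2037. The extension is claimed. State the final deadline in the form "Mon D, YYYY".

Counting 10 business days after Apr 19, 2037 (skipping weekends and listed holidays) reaches May 1, 2037.
May 1, 2037 falls on a Friday, which is a business day, so no adjustment is needed.
Applying the 1 month extension: 1 month after May 1, 2037 is Jun 1, 2037.
Since Jun 1, 2037 is a Monday and not a holiday, the date is unchanged.
Deadline: Jun 1, 2037.

Jun 1, 2037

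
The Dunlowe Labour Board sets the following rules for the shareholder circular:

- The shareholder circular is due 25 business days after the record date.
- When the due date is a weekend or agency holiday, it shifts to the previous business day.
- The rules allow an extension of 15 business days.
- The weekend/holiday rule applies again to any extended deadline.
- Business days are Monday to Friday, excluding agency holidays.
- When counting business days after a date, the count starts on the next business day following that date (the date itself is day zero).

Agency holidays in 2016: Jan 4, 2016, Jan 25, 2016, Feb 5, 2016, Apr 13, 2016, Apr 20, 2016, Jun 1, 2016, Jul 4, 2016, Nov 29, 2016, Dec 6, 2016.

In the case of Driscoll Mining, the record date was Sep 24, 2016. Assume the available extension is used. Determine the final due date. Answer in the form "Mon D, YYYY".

Counting 25 business days after Sep 24, 2016 (skipping weekends and listed holidays) reaches Oct 28, 2016.
Since Oct 28, 2016 is a Friday and not a holiday, the date is unchanged.
The 15-business-day extension runs from Oct 28, 2016 to Nov 18, 2016.
Since Nov 18, 2016 is a Friday and not a holiday, the date is unchanged.
The final due date is Nov 18, 2016.

Nov 18, 2016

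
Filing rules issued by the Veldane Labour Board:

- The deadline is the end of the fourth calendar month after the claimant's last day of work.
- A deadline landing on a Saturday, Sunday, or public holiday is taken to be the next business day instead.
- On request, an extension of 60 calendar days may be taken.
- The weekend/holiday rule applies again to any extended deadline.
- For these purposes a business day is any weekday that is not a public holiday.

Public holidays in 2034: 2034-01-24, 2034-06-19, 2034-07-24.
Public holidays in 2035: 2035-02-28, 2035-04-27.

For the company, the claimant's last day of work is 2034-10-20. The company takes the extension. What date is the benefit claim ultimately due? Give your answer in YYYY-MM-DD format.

2035-04-30

4 months after 2034-10-20 falls in February 2035; the last day of that month is 2035-02-28.
Because 2035-02-28 is a listed holiday, the deadline becomes 2035-03-01 (Thursday).
The 60-calendar-day extension moves the deadline from 2035-03-01 to 2035-04-30.
2035-04-30 is a Monday and not a listed holiday, so it stands.
Deadline: 2035-04-30.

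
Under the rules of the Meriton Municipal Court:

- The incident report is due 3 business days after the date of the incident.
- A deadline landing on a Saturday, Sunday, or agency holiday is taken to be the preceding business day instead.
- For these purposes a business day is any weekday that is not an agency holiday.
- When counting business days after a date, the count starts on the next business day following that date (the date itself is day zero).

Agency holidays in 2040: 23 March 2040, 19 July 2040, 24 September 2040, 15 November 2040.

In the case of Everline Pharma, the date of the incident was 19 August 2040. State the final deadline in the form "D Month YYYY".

Starting the day after 19 August 2040 and counting 3 business days lands on 22 August 2040.
Since 22 August 2040 is a Wednesday and not a holiday, the date is unchanged.
Final deadline: 22 August 2040.

22 August 2040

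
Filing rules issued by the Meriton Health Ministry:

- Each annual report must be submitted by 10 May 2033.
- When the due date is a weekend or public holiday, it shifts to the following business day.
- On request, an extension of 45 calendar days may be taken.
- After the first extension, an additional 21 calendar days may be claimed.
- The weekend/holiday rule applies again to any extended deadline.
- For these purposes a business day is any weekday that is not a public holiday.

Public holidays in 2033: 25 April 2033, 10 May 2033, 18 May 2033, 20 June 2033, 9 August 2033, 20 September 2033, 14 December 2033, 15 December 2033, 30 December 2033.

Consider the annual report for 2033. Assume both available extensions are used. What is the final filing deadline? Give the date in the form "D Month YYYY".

The stated deadline is 10 May 2033.
10 May 2033 is a listed holiday; the next business day is 11 May 2033 (Wednesday).
With the 45-day extension, 11 May 2033 becomes 25 June 2033.
25 June 2033 falls on a Saturday. Rolling to the next business day gives 27 June 2033, a Monday.
With the 21-day extension, 27 June 2033 becomes 18 July 2033.
18 July 2033 falls on a Monday, which is a business day, so no adjustment is needed.
Final deadline: 18 July 2033.

18 July 2033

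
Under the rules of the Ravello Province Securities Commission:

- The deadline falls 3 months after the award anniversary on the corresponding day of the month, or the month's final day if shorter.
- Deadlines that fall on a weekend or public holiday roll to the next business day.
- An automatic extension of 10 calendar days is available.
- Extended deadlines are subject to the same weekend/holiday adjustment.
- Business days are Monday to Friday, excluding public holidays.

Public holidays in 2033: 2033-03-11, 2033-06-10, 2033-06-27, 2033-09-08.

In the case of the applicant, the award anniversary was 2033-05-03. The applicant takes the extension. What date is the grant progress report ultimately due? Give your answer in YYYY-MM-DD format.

2033-08-15

Moving 3 months forward from 2033-05-03 on the corresponding day gives 2033-08-03.
2033-08-03 falls on a Wednesday, which is a business day, so no adjustment is needed.
With the 10-day extension, 2033-08-03 becomes 2033-08-13.
2033-08-13 falls on a Saturday. Rolling to the next business day gives 2033-08-15, a Monday.
Final deadline: 2033-08-15.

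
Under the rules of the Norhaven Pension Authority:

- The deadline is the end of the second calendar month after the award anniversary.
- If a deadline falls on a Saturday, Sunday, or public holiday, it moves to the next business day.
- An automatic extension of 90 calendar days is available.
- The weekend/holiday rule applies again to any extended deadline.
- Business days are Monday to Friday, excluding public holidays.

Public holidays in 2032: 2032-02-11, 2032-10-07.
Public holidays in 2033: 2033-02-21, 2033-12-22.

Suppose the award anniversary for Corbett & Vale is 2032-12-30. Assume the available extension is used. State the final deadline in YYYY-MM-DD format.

2 months after 2032-12-30 is February 2033; that month ends on 2033-02-28.
2033-02-28 (Monday) is already a business day.
With the 90-day extension, 2033-02-28 becomes 2033-05-29.
2033-05-29 falls on a Sunday. Rolling to the next business day gives 2033-05-30, a Monday.
Final deadline: 2033-05-30.

2033-05-30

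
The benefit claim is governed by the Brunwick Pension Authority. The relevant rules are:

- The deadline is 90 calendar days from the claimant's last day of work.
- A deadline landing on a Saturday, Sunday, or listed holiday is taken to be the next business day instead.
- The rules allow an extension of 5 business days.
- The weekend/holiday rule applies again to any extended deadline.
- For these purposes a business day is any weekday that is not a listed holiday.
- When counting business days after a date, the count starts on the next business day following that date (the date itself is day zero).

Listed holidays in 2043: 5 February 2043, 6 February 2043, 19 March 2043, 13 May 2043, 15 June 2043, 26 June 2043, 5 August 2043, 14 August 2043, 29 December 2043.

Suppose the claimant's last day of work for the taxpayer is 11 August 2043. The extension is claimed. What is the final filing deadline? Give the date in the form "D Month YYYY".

16 November 2043

Trigger date 11 August 2043 + 90 calendar days = 9 November 2043.
9 November 2043 (Monday) is already a business day.
Applying the 5-business-day extension: 5 business days after 9 November 2043 is 16 November 2043.
16 November 2043 is a Monday and not a listed holiday, so it stands.
Final deadline: 16 November 2043.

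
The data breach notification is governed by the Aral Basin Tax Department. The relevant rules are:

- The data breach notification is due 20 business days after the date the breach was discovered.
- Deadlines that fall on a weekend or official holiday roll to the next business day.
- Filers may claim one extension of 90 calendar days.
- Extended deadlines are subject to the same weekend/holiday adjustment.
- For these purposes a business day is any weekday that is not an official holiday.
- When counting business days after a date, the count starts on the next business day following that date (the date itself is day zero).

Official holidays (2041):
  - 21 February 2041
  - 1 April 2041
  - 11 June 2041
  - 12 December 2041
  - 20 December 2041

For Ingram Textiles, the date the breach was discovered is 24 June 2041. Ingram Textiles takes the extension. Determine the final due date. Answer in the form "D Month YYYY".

21 October 2041

20 business days after 24 June 2041, excluding weekends and holidays, is 22 July 2041.
Since 22 July 2041 is a Monday and not a holiday, the date is unchanged.
The 90-calendar-day extension moves the deadline from 22 July 2041 to 20 October 2041.
20 October 2041 is a Sunday, so it moves to the next business day, 21 October 2041 (Monday).
Final deadline: 21 October 2041.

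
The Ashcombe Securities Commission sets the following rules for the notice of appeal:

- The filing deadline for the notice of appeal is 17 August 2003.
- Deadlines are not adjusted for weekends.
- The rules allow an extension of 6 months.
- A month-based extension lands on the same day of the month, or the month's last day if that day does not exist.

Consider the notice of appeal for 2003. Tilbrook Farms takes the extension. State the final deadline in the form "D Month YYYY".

The stated deadline is 17 August 2003.
17 August 2003 falls on a Sunday. The rules make no weekend/holiday allowance, so it remains 17 August 2003.
The 6 months extension carries 17 August 2003 to 17 February 2004.
No adjustment is made for weekends or holidays, so 17 February 2004 stands.
So the filing is due 17 February 2004.

17 February 2004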